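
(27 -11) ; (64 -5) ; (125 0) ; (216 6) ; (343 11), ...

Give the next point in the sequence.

(512 17)

First value: perfect cubes: 3³, 4³, 5³, …, so 27, 64, 125, 216, 343 → 512.
Second value goes -11, -5, 0, 6, 11 → 17 (alternating steps +6, +5, +6, +5, …).
So the next point is (512 17).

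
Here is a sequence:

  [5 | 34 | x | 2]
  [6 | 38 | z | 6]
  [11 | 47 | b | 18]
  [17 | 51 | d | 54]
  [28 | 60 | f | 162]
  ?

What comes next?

First value: each term is the sum of the two before it; 5, 6, 11, 17, 28 → 45.
For the second value, alternating steps +4, +9, +4, +9, …: 34, 38, 47, 51, 60 → 64.
For the letter, letters move forward 2 places in the alphabet, wrapping Z→A: x, z, b, d, f → h.
Fourth value: ×3 each step; 2, 6, 18, 54, 162 → 486.
Combining the parts gives [45 | 64 | h | 486].

[45 | 64 | h | 486]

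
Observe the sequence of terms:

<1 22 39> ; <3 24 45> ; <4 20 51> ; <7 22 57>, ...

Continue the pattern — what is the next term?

<11 18 63>

For the first coordinate, each term is the sum of the two before it: 1, 3, 4, 7 → 11.
Second coordinate — alternating steps +2, −4, +2, −4, …: 22, 24, 20, 22 → 18.
Third coordinate: +6 each step; 39, 45, 51, 57 → 63.
So the next term is <11 18 63>.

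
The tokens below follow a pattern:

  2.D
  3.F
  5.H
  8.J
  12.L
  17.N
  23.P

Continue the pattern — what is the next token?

30.R

First component: 2, 3, 5, 8, 12, 17, 23 → 30 (differences are 1, 2, 3, … (increasing by 1 each time)).
For the letter, letters move forward 2 places in the alphabet: D, F, H, J, L, N, P → R.
So the next token is 30.R.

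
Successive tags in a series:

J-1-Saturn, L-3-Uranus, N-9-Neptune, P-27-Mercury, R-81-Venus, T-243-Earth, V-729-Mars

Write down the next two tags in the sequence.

X-2187-Jupiter then Z-6561-Saturn

Letter goes J, L, N, P, R, T, V → X → Z (letters move forward 2 places in the alphabet).
Second component: 1, 3, 9, 27, 81, 243, 729 → 2187 → 6561 (×3 each step).
Planet goes Saturn, Uranus, Neptune, Mercury, Venus, Earth, Mars → Jupiter → Saturn (runs through the planets Mercury→Neptune).
So the next two tags are X-2187-Jupiter and Z-6561-Saturn.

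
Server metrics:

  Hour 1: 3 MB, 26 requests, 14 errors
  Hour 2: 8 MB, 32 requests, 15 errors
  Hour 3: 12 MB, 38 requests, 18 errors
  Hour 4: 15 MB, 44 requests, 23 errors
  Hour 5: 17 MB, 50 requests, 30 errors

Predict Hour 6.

MB — differences are 5, 4, 3, … (decreasing by 1 each time): 3, 8, 12, 15, 17 → 18.
Requests goes 26, 32, 38, 44, 50 → 56 (+6 each step).
For the errors, differences are 1, 3, 5, … (increasing by 2 each time): 14, 15, 18, 23, 30 → 39.
Combining the parts gives 18 MB, 56 requests, 39 errors.

18 MB, 56 requests, 39 errors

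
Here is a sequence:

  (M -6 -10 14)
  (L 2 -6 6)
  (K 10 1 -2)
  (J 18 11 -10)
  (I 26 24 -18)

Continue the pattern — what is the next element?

(H 34 40 -26)

For the letter, letters move back 1 place in the alphabet: M, L, K, J, I → H.
Second entry goes -6, 2, 10, 18, 26 → 34 (+8 each step).
Third entry goes -10, -6, 1, 11, 24 → 40 (differences are 4, 7, 10, … (increasing by 3 each time)).
Fourth entry: together with the second entry always sums to 8; 14, 6, -2, -10, -18 → -26.
Combining the parts gives (H 34 40 -26).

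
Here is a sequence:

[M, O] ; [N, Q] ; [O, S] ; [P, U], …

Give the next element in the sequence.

First letter goes M, N, O, P → Q (letters move forward 1 place in the alphabet).
Second letter — letters move forward 2 places in the alphabet: O, Q, S, U → W.
Putting it together: [Q, W].

[Q, W]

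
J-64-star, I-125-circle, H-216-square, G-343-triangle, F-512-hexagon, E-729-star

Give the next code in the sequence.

Letter goes J, I, H, G, F, E → D (letters move back 1 place in the alphabet).
Second component goes 64, 125, 216, 343, 512, 729 → 1000 (perfect cubes: 4³, 5³, 6³, …).
Shape goes star, circle, square, triangle, hexagon, star → circle (repeats star → circle → square → triangle → hexagon).
Putting it together: D-1000-circle.

D-1000-circle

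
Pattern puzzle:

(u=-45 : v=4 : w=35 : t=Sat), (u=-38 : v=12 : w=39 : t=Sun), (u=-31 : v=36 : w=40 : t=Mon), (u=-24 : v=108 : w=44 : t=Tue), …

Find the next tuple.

(u=-17 : v=324 : w=45 : t=Wed)

U — +7 each step: -45, -38, -31, -24 → -17.
V — ×3 each step: 4, 12, 36, 108 → 324.
W: 35, 39, 40, 44 → 45 (alternating steps +4, +1, +4, +1, …).
For the t, runs through the weekdays Mon→Sun: Sat, Sun, Mon, Tue → Wed.
Combining the parts gives (u=-17 : v=324 : w=45 : t=Wed).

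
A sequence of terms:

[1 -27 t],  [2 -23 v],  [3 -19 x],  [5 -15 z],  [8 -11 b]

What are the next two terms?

For the first component, each term is the sum of the two before it: 1, 2, 3, 5, 8 → 13 → 21.
Second component — +4 each step: -27, -23, -19, -15, -11 → -7 → -3.
Letter: letters move forward 2 places in the alphabet, wrapping Z→A, so t, v, x, z, b → d → f.
So the next two terms are [13 -7 d] and [21 -3 f].

[13 -7 d], [21 -3 f]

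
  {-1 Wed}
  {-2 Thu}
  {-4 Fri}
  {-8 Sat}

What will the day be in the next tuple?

Sun

First entry — ×2 each step: -1, -2, -4, -8 → -16.
For the day, runs through the weekdays Mon→Sun: Wed, Thu, Fri, Sat → Sun.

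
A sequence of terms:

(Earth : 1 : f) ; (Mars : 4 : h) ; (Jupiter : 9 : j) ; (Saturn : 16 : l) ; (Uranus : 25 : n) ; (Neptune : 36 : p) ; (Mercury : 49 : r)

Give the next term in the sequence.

(Venus : 64 : t)

Planet: Earth, Mars, Jupiter, Saturn, Uranus, Neptune, Mercury → Venus (runs through the planets Mercury→Neptune).
For the second coordinate, perfect squares: 1², 2², 3², …: 1, 4, 9, 16, 25, 36, 49 → 64.
For the letter, letters move forward 2 places in the alphabet: f, h, j, l, n, p, r → t.
So the next term is (Venus : 64 : t).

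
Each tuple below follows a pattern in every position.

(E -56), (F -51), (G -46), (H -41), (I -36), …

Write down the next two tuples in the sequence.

(J -31), (K -26)

For the letter, letters move forward 1 place in the alphabet: E, F, G, H, I → J → K.
Second component: -56, -51, -46, -41, -36 → -31 → -26 (+5 each step).
So the next two tuples are (J -31) and (K -26).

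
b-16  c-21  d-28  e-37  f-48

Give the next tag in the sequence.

g-61

Letter goes b, c, d, e, f → g (letters move forward 1 place in the alphabet).
Second component goes 16, 21, 28, 37, 48 → 61 (differences are 5, 7, 9, … (increasing by 2 each time)).
So the next tag is g-61.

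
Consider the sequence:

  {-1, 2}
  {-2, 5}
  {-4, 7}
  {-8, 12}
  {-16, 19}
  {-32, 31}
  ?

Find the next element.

First part: ×2 each step, so -1, -2, -4, -8, -16, -32 → -64.
Second part goes 2, 5, 7, 12, 19, 31 → 50 (each term is the sum of the two before it).
So the next element is {-64, 50}.

{-64, 50}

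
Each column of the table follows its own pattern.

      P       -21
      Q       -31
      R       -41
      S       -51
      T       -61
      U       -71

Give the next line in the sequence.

V  -81

For the letter, letters move forward 1 place in the alphabet: P, Q, R, S, T, U → V.
Second component: −10 each step, so -21, -31, -41, -51, -61, -71 → -81.
So the next line is V  -81.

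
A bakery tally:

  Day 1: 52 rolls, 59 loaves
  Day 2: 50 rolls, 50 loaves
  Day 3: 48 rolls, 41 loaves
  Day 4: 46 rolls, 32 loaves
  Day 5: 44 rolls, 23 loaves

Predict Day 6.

42 rolls, 14 loaves

Rolls: −2 each step; 52, 50, 48, 46, 44 → 42.
Loaves: −9 each step; 59, 50, 41, 32, 23 → 14.
Putting it together: 42 rolls, 14 loaves.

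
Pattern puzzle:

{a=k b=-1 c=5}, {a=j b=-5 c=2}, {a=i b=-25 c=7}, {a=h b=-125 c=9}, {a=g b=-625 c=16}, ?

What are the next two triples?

For the a, letters move back 1 place in the alphabet: k, j, i, h, g → f → e.
B goes -1, -5, -25, -125, -625 → -3125 → -15625 (×5 each step).
C: each term is the sum of the two before it, so 5, 2, 7, 9, 16 → 25 → 41.
Putting the parts together: {a=f b=-3125 c=25} and then {a=e b=-15625 c=41}.

{a=f b=-3125 c=25}, {a=e b=-15625 c=41}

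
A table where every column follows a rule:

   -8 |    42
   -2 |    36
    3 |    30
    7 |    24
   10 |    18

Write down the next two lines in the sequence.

12  12; 13  6

First component — differences are 6, 5, 4, … (decreasing by 1 each time): -8, -2, 3, 7, 10 → 12 → 13.
Second component: −6 each step; 42, 36, 30, 24, 18 → 12 → 6.
Putting the parts together: 12  12 and then 13  6.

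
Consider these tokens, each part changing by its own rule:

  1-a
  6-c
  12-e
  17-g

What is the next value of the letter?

First component: 1, 6, 12, 17 → 23 (alternating steps +5, +6, +5, +6, …).
Letter: letters move forward 2 places in the alphabet; a, c, e, g → i.

i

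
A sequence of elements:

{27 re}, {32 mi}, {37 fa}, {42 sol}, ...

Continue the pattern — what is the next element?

{47 la}

First component: +5 each step; 27, 32, 37, 42 → 47.
Note: re, mi, fa, sol → la (runs through the solfège scale do→ti).
So the next element is {47 la}.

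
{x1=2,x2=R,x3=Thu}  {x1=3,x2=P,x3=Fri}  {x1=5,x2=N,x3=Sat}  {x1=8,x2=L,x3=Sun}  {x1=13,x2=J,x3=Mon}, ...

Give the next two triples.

{x1=21,x2=H,x3=Tue}, {x1=34,x2=F,x3=Wed}

X1: 2, 3, 5, 8, 13 → 21 → 34 (each term is the sum of the two before it).
For the x2, letters move back 2 places in the alphabet: R, P, N, L, J → H → F.
X3: runs through the weekdays Mon→Sun, so Thu, Fri, Sat, Sun, Mon → Tue → Wed.
Putting the parts together: {x1=21,x2=H,x3=Tue} and then {x1=34,x2=F,x3=Wed}.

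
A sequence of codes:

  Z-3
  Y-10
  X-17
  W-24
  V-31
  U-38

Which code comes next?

For the letter, letters move back 1 place in the alphabet: Z, Y, X, W, V, U → T.
Second component: +7 each step; 3, 10, 17, 24, 31, 38 → 45.
Combining the parts gives T-45.

T-45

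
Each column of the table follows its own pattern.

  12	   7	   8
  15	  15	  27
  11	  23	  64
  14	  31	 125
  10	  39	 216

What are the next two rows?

13  47  343; 9  55  512

For the first component, alternating steps +3, −4, +3, −4, …: 12, 15, 11, 14, 10 → 13 → 9.
For the second component, +8 each step: 7, 15, 23, 31, 39 → 47 → 55.
For the third component, perfect cubes: 2³, 3³, 4³, …: 8, 27, 64, 125, 216 → 343 → 512.
Putting the parts together: 13  47  343 and then 9  55  512.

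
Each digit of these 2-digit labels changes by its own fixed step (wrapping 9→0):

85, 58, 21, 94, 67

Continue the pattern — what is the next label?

For the first digit, −3 each step, mod 10: 8, 5, 2, 9, 6 → 3.
Second digit: 5, 8, 1, 4, 7 → 0 (+3 each step, mod 10).
Putting it together: 30.

30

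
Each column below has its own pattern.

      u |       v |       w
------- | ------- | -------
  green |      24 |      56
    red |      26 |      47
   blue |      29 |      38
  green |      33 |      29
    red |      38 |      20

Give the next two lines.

blue  44  11; green  51  2

For the column u, repeats green → red → blue: green, red, blue, green, red → blue → green.
For the column v, differences are 2, 3, 4, … (increasing by 1 each time): 24, 26, 29, 33, 38 → 44 → 51.
For the column w, −9 each step: 56, 47, 38, 29, 20 → 11 → 2.
Putting the parts together: blue  44  11 and then green  51  2.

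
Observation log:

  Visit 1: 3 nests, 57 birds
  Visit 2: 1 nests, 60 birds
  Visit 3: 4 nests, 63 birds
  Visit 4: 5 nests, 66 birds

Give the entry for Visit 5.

Nests goes 3, 1, 4, 5 → 9 (each term is the sum of the two before it).
Birds: 57, 60, 63, 66 → 69 (+3 each step).
Combining the parts gives 9 nests, 69 birds.

9 nests, 69 birds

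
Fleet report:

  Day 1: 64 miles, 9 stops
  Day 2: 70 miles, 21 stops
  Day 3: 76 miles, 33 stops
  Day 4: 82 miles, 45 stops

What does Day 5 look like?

Miles: +6 each step; 64, 70, 76, 82 → 88.
Stops: +12 each step, so 9, 21, 33, 45 → 57.
Putting it together: 88 miles, 57 stops.

88 miles, 57 stops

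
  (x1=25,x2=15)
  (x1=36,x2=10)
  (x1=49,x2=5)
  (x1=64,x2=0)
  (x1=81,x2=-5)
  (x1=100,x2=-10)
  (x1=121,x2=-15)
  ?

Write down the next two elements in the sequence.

For the x1, perfect squares: 5², 6², 7², …: 25, 36, 49, 64, 81, 100, 121 → 144 → 169.
X2 goes 15, 10, 5, 0, -5, -10, -15 → -20 → -25 (−5 each step).
Putting the parts together: (x1=144,x2=-20) and then (x1=169,x2=-25).

(x1=144,x2=-20), (x1=169,x2=-25)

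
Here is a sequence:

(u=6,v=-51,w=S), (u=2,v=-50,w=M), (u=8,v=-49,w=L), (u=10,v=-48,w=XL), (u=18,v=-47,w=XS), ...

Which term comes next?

(u=28,v=-46,w=S)

U: 6, 2, 8, 10, 18 → 28 (each term is the sum of the two before it).
V: +1 each step; -51, -50, -49, -48, -47 → -46.
W: S, M, L, XL, XS → S (runs through clothing sizes XS→XL).
So the next term is (u=28,v=-46,w=S).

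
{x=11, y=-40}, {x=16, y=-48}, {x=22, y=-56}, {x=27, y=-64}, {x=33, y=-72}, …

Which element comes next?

{x=38, y=-80}

X: alternating steps +5, +6, +5, +6, …, so 11, 16, 22, 27, 33 → 38.
Y goes -40, -48, -56, -64, -72 → -80 (−8 each step).
So the next element is {x=38, y=-80}.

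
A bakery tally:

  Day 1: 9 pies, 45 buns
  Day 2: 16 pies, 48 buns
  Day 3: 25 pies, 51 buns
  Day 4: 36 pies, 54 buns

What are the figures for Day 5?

49 pies, 57 buns

Pies: 9, 16, 25, 36 → 49 (perfect squares: 3², 4², 5², …).
Buns: +3 each step; 45, 48, 51, 54 → 57.
Combining the parts gives 49 pies, 57 buns.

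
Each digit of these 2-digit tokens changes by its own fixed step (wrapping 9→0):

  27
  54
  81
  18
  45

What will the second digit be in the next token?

For the second digit, −3 each step, mod 10: 7, 4, 1, 8, 5 → 2.

2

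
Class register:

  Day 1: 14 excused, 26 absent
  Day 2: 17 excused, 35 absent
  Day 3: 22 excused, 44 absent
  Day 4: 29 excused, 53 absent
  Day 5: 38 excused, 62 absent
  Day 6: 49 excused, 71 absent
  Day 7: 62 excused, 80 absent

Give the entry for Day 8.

Excused — differences are 3, 5, 7, … (increasing by 2 each time): 14, 17, 22, 29, 38, 49, 62 → 77.
Absent: 26, 35, 44, 53, 62, 71, 80 → 89 (+9 each step).
Combining the parts gives 77 excused, 89 absent.

77 excused, 89 absent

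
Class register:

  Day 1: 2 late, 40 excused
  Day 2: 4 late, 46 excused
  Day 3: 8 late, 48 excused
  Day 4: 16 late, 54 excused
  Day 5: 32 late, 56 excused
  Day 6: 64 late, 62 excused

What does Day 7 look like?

128 late, 64 excused

Late — ×2 each step: 2, 4, 8, 16, 32, 64 → 128.
Excused: alternating steps +6, +2, +6, +2, …; 40, 46, 48, 54, 56, 62 → 64.
Putting it together: 128 late, 64 excused.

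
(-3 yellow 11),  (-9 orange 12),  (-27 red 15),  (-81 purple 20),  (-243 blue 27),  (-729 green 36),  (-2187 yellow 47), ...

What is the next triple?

First component: ×3 each step; -3, -9, -27, -81, -243, -729, -2187 → -6561.
Colour: yellow, orange, red, purple, blue, green, yellow → orange (repeats yellow → orange → red → purple → blue → green).
Third component goes 11, 12, 15, 20, 27, 36, 47 → 60 (differences are 1, 3, 5, … (increasing by 2 each time)).
Putting it together: (-6561 orange 60).

(-6561 orange 60)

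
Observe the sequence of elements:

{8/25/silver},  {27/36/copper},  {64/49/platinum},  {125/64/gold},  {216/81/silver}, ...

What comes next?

{343/100/copper}

First value: perfect cubes: 2³, 3³, 4³, …, so 8, 27, 64, 125, 216 → 343.
Second value — perfect squares: 5², 6², 7², …: 25, 36, 49, 64, 81 → 100.
Metal: repeats silver → copper → platinum → gold, so silver, copper, platinum, gold, silver → copper.
Putting it together: {343/100/copper}.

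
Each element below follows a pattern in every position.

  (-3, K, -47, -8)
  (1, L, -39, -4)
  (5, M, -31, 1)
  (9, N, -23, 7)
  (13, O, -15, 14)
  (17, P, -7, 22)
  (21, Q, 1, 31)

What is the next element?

First component: -3, 1, 5, 9, 13, 17, 21 → 25 (+4 each step).
Letter — letters move forward 1 place in the alphabet: K, L, M, N, O, P, Q → R.
Third component: -47, -39, -31, -23, -15, -7, 1 → 9 (+8 each step).
Fourth component — differences are 4, 5, 6, … (increasing by 1 each time): -8, -4, 1, 7, 14, 22, 31 → 41.
Combining the parts gives (25, R, 9, 41).

(25, R, 9, 41)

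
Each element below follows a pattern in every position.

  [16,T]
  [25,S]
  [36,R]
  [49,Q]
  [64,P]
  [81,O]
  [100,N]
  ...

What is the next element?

First component: perfect squares: 4², 5², 6², …, so 16, 25, 36, 49, 64, 81, 100 → 121.
Letter — letters move back 1 place in the alphabet: T, S, R, Q, P, O, N → M.
So the next element is [121,M].

[121,M]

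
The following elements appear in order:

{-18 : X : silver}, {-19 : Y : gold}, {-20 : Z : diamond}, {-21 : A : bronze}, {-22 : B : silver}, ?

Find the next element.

{-23 : C : gold}

First component: −1 each step; -18, -19, -20, -21, -22 → -23.
Letter — letters move forward 1 place in the alphabet, wrapping Z→A: X, Y, Z, A, B → C.
For the rank, repeats silver → gold → diamond → bronze: silver, gold, diamond, bronze, silver → gold.
Combining the parts gives {-23 : C : gold}.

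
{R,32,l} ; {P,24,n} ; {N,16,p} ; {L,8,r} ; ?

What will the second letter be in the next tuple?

Second letter: l, n, p, r → t (letters move forward 2 places in the alphabet).

t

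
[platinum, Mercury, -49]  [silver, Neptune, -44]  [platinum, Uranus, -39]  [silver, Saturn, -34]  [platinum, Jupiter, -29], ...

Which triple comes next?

Metal goes platinum, silver, platinum, silver, platinum → silver (alternates platinum ↔ silver).
Planet: runs backward through the planets Mercury→Neptune, so Mercury, Neptune, Uranus, Saturn, Jupiter → Mars.
Third component: -49, -44, -39, -34, -29 → -24 (+5 each step).
Putting it together: [silver, Mars, -24].

[silver, Mars, -24]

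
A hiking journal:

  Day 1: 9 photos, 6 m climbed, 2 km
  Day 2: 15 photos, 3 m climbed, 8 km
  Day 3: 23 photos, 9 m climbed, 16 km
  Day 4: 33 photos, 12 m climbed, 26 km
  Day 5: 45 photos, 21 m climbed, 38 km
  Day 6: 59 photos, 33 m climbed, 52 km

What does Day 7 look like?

75 photos, 54 m climbed, 68 km

Photos: differences are 6, 8, 10, … (increasing by 2 each time), so 9, 15, 23, 33, 45, 59 → 75.
M climbed goes 6, 3, 9, 12, 21, 33 → 54 (each term is the sum of the two before it).
Km: 2, 8, 16, 26, 38, 52 → 68 (always 7 less than the photos).
So the next row is 75 photos, 54 m climbed, 68 km.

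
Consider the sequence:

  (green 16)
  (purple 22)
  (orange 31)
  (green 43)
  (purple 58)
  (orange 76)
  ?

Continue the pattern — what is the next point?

(green 97)

Colour — repeats green → purple → orange: green, purple, orange, green, purple, orange → green.
For the second component, differences are 6, 9, 12, … (increasing by 3 each time): 16, 22, 31, 43, 58, 76 → 97.
So the next point is (green 97).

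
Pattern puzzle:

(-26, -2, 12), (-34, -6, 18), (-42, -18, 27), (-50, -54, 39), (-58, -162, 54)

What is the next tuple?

(-66, -486, 72)

First entry: −8 each step; -26, -34, -42, -50, -58 → -66.
Second entry: ×3 each step; -2, -6, -18, -54, -162 → -486.
Third entry — differences are 6, 9, 12, … (increasing by 3 each time): 12, 18, 27, 39, 54 → 72.
Putting it together: (-66, -486, 72).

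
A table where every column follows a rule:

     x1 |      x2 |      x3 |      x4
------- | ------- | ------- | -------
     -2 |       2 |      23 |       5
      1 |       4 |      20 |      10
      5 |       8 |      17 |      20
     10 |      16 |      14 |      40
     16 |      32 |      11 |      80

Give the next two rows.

Column x1: differences are 3, 4, 5, … (increasing by 1 each time); -2, 1, 5, 10, 16 → 23 → 31.
Column x2 goes 2, 4, 8, 16, 32 → 64 → 128 (×2 each step).
Column x3 goes 23, 20, 17, 14, 11 → 8 → 5 (−3 each step).
Column x4: ×2 each step, so 5, 10, 20, 40, 80 → 160 → 320.
Putting the parts together: 23  64  8  160 and then 31  128  5  320.

23  64  8  160; 31  128  5  320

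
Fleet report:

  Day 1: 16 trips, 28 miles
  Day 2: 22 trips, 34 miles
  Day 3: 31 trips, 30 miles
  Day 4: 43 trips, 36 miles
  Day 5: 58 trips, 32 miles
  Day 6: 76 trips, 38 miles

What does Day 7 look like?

97 trips, 34 miles

Trips: 16, 22, 31, 43, 58, 76 → 97 (differences are 6, 9, 12, … (increasing by 3 each time)).
Miles: alternating steps +6, −4, +6, −4, …, so 28, 34, 30, 36, 32, 38 → 34.
So the next row is 97 trips, 34 miles.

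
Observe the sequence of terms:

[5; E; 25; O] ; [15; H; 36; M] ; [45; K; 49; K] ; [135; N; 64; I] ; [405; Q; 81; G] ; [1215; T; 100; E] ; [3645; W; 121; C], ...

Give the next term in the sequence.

[10935; Z; 144; A]

First entry: ×3 each step, so 5, 15, 45, 135, 405, 1215, 3645 → 10935.
First letter: E, H, K, N, Q, T, W → Z (letters move forward 3 places in the alphabet).
Third entry: perfect squares: 5², 6², 7², …; 25, 36, 49, 64, 81, 100, 121 → 144.
For the second letter, letters move back 2 places in the alphabet: O, M, K, I, G, E, C → A.
Combining the parts gives [10935; Z; 144; A].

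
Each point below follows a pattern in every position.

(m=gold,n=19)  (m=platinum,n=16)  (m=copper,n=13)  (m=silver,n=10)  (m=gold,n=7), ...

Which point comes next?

M — repeats gold → platinum → copper → silver: gold, platinum, copper, silver, gold → platinum.
N: 19, 16, 13, 10, 7 → 4 (−3 each step).
Combining the parts gives (m=platinum,n=4).

(m=platinum,n=4)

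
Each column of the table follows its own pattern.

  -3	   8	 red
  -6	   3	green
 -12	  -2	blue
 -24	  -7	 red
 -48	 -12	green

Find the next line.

-96  -17  blue

For the first component, ×2 each step: -3, -6, -12, -24, -48 → -96.
Second component: 8, 3, -2, -7, -12 → -17 (−5 each step).
Colour goes red, green, blue, red, green → blue (repeats red → green → blue).
Putting it together: -96  -17  blue.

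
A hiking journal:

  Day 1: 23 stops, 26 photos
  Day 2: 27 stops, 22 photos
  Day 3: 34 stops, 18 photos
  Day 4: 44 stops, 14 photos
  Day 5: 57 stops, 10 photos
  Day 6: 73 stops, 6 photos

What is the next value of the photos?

For the photos, −4 each step: 26, 22, 18, 14, 10, 6 → 2.

2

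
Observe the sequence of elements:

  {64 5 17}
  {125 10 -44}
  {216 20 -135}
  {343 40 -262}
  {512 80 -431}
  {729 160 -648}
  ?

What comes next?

{1000 320 -919}

First slot: perfect cubes: 4³, 5³, 6³, …, so 64, 125, 216, 343, 512, 729 → 1000.
Second slot: 5, 10, 20, 40, 80, 160 → 320 (×2 each step).
Third slot: together with the first slot always sums to 81; 17, -44, -135, -262, -431, -648 → -919.
So the next element is {1000 320 -919}.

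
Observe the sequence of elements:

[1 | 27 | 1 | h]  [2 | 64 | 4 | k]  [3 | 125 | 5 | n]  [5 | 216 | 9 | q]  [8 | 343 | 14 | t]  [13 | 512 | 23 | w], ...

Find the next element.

[21 | 729 | 37 | z]

First coordinate: 1, 2, 3, 5, 8, 13 → 21 (each term is the sum of the two before it).
Second coordinate: 27, 64, 125, 216, 343, 512 → 729 (perfect cubes: 3³, 4³, 5³, …).
Third coordinate goes 1, 4, 5, 9, 14, 23 → 37 (each term is the sum of the two before it).
Letter: letters move forward 3 places in the alphabet, so h, k, n, q, t, w → z.
Combining the parts gives [21 | 729 | 37 | z].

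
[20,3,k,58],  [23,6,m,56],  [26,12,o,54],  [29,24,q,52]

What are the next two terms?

[32,48,s,50], [35,96,u,48]

First entry: 20, 23, 26, 29 → 32 → 35 (+3 each step).
Second entry — ×2 each step: 3, 6, 12, 24 → 48 → 96.
Letter — letters move forward 2 places in the alphabet: k, m, o, q → s → u.
Fourth entry — −2 each step: 58, 56, 54, 52 → 50 → 48.
Putting the parts together: [32,48,s,50] and then [35,96,u,48].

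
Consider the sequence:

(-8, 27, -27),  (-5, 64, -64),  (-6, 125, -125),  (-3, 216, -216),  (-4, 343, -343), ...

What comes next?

(-1, 512, -512)

First part: alternating steps +3, −1, +3, −1, …, so -8, -5, -6, -3, -4 → -1.
Second part goes 27, 64, 125, 216, 343 → 512 (perfect cubes: 3³, 4³, 5³, …).
For the third part, always the negative of the second part: -27, -64, -125, -216, -343 → -512.
Putting it together: (-1, 512, -512).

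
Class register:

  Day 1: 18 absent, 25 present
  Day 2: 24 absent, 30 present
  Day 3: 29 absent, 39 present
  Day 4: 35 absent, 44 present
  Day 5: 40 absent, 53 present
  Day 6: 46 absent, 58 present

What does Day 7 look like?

Absent: 18, 24, 29, 35, 40, 46 → 51 (alternating steps +6, +5, +6, +5, …).
Present goes 25, 30, 39, 44, 53, 58 → 67 (alternating steps +5, +9, +5, +9, …).
Combining the parts gives 51 absent, 67 present.

51 absent, 67 present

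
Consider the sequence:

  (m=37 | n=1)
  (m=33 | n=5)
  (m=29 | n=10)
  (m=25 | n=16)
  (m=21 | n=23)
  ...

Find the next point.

(m=17 | n=31)

For the m, −4 each step: 37, 33, 29, 25, 21 → 17.
N goes 1, 5, 10, 16, 23 → 31 (differences are 4, 5, 6, … (increasing by 1 each time)).
Putting it together: (m=17 | n=31).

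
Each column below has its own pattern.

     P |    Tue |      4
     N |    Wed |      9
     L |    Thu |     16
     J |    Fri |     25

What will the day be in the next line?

Sat

For the day, runs through the weekdays Mon→Sun: Tue, Wed, Thu, Fri → Sat.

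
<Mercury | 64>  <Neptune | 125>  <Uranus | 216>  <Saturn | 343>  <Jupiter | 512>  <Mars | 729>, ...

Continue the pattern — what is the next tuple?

<Earth | 1000>

Planet: runs backward through the planets Mercury→Neptune, so Mercury, Neptune, Uranus, Saturn, Jupiter, Mars → Earth.
For the second slot, perfect cubes: 4³, 5³, 6³, …: 64, 125, 216, 343, 512, 729 → 1000.
Combining the parts gives <Earth | 1000>.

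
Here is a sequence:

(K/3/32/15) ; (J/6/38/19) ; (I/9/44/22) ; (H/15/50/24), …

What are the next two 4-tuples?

Letter — letters move back 1 place in the alphabet: K, J, I, H → G → F.
Second slot goes 3, 6, 9, 15 → 24 → 39 (each term is the sum of the two before it).
Third slot: +6 each step; 32, 38, 44, 50 → 56 → 62.
Fourth slot: differences are 4, 3, 2, … (decreasing by 1 each time), so 15, 19, 22, 24 → 25 → 25.
So the next two 4-tuples are (G/24/56/25) and (F/39/62/25).

(G/24/56/25), (F/39/62/25)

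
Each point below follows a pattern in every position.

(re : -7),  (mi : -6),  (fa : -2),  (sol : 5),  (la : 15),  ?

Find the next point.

Note: runs through the solfège scale do→ti; re, mi, fa, sol, la → ti.
Second part: differences are 1, 4, 7, … (increasing by 3 each time); -7, -6, -2, 5, 15 → 28.
Combining the parts gives (ti : 28).

(ti : 28)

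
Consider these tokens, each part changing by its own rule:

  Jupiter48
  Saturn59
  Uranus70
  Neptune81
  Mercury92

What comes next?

Venus103

Planet: runs through the planets Mercury→Neptune, so Jupiter, Saturn, Uranus, Neptune, Mercury → Venus.
For the second component, +11 each step: 48, 59, 70, 81, 92 → 103.
Combining the parts gives Venus103.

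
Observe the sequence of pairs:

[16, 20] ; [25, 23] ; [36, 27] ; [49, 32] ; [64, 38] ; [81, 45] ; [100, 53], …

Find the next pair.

First value: perfect squares: 4², 5², 6², …; 16, 25, 36, 49, 64, 81, 100 → 121.
Second value: differences are 3, 4, 5, … (increasing by 1 each time), so 20, 23, 27, 32, 38, 45, 53 → 62.
Combining the parts gives [121, 62].

[121, 62]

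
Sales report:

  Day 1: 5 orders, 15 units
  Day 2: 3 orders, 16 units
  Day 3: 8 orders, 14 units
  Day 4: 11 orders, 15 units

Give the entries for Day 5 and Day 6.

19 orders, 13 units; 30 orders, 14 units

Orders: each term is the sum of the two before it; 5, 3, 8, 11 → 19 → 30.
Units goes 15, 16, 14, 15 → 13 → 14 (alternating steps +1, −2, +1, −2, …).
So the next two rows are 19 orders, 13 units and 30 orders, 14 units.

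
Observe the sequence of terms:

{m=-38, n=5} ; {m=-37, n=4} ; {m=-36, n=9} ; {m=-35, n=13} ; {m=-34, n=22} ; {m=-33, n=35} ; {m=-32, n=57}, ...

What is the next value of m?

-31

For the m, +1 each step: -38, -37, -36, -35, -34, -33, -32 → -31.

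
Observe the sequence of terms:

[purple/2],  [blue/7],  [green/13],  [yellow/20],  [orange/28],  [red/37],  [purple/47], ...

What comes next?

For the colour, repeats purple → blue → green → yellow → orange → red: purple, blue, green, yellow, orange, red, purple → blue.
Second entry: differences are 5, 6, 7, … (increasing by 1 each time); 2, 7, 13, 20, 28, 37, 47 → 58.
So the next term is [blue/58].

[blue/58]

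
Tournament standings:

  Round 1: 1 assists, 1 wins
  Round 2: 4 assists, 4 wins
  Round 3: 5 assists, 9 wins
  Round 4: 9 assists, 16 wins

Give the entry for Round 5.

Assists: each term is the sum of the two before it; 1, 4, 5, 9 → 14.
Wins — perfect squares: 1², 2², 3², …: 1, 4, 9, 16 → 25.
Combining the parts gives 14 assists, 25 wins.

14 assists, 25 wins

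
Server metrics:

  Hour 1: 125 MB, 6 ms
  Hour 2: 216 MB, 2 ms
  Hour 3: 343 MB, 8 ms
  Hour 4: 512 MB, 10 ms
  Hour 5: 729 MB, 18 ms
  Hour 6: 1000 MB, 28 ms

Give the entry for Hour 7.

1331 MB, 46 ms

MB: 125, 216, 343, 512, 729, 1000 → 1331 (perfect cubes: 5³, 6³, 7³, …).
Ms goes 6, 2, 8, 10, 18, 28 → 46 (each term is the sum of the two before it).
Putting it together: 1331 MB, 46 ms.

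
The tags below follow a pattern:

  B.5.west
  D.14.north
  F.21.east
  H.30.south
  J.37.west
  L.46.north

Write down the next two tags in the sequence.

Letter: B, D, F, H, J, L → N → P (letters move forward 2 places in the alphabet).
Second component — alternating steps +9, +7, +9, +7, …: 5, 14, 21, 30, 37, 46 → 53 → 62.
Direction: repeats west → north → east → south; west, north, east, south, west, north → east → south.
Putting the parts together: N.53.east and then P.62.south.

N.53.east then P.62.south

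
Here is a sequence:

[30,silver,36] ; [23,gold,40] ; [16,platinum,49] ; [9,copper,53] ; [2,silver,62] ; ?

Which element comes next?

[-5,gold,66]

First part: 30, 23, 16, 9, 2 → -5 (−7 each step).
Metal: repeats silver → gold → platinum → copper, so silver, gold, platinum, copper, silver → gold.
Third part goes 36, 40, 49, 53, 62 → 66 (alternating steps +4, +9, +4, +9, …).
Combining the parts gives [-5,gold,66].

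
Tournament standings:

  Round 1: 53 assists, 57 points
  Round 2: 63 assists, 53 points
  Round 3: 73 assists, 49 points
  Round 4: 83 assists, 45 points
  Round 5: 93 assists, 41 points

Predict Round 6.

Assists: 53, 63, 73, 83, 93 → 103 (+10 each step).
Points goes 57, 53, 49, 45, 41 → 37 (−4 each step).
Putting it together: 103 assists, 37 points.

103 assists, 37 points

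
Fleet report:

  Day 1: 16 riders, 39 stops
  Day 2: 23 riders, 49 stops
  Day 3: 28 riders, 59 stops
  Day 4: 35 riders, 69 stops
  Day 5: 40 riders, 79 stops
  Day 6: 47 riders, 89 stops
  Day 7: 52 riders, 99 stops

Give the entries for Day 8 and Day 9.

59 riders, 109 stops; 64 riders, 119 stops

Riders: alternating steps +7, +5, +7, +5, …, so 16, 23, 28, 35, 40, 47, 52 → 59 → 64.
Stops — +10 each step: 39, 49, 59, 69, 79, 89, 99 → 109 → 119.
So the next two lines are 59 riders, 109 stops and 64 riders, 119 stops.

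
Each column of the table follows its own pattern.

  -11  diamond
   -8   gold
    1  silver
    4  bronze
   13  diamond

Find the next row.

16  gold

First component — alternating steps +3, +9, +3, +9, …: -11, -8, 1, 4, 13 → 16.
Rank goes diamond, gold, silver, bronze, diamond → gold (repeats diamond → gold → silver → bronze).
Combining the parts gives 16  gold.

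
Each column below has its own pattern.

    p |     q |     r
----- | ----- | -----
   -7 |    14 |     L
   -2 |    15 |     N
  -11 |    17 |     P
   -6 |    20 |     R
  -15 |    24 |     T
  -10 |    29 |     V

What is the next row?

-19  35  X

Column p: alternating steps +5, −9, +5, −9, …, so -7, -2, -11, -6, -15, -10 → -19.
Column q goes 14, 15, 17, 20, 24, 29 → 35 (differences are 1, 2, 3, … (increasing by 1 each time)).
Column r: letters move forward 2 places in the alphabet; L, N, P, R, T, V → X.
Putting it together: -19  35  X.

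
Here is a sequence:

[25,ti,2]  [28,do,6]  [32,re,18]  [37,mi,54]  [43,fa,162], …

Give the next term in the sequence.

First part — differences are 3, 4, 5, … (increasing by 1 each time): 25, 28, 32, 37, 43 → 50.
Note goes ti, do, re, mi, fa → sol (runs through the solfège scale do→ti).
Third part: ×3 each step; 2, 6, 18, 54, 162 → 486.
Combining the parts gives [50,sol,486].

[50,sol,486]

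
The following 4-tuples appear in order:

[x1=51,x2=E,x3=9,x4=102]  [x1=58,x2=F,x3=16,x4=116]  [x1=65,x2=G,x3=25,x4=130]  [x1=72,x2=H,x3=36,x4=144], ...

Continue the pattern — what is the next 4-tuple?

[x1=79,x2=I,x3=49,x4=158]

X1: 51, 58, 65, 72 → 79 (+7 each step).
X2: letters move forward 1 place in the alphabet, so E, F, G, H → I.
X3: perfect squares: 3², 4², 5², …; 9, 16, 25, 36 → 49.
X4 — always 2 × the x1: 102, 116, 130, 144 → 158.
Combining the parts gives [x1=79,x2=I,x3=49,x4=158].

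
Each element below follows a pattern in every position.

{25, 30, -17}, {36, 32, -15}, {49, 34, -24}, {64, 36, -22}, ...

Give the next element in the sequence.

{81, 38, -31}

For the first value, perfect squares: 5², 6², 7², …: 25, 36, 49, 64 → 81.
Second value: +2 each step, so 30, 32, 34, 36 → 38.
Third value: alternating steps +2, −9, +2, −9, …; -17, -15, -24, -22 → -31.
Putting it together: {81, 38, -31}.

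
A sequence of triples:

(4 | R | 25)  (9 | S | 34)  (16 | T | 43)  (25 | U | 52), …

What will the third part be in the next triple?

Third part goes 25, 34, 43, 52 → 61 (+9 each step).

61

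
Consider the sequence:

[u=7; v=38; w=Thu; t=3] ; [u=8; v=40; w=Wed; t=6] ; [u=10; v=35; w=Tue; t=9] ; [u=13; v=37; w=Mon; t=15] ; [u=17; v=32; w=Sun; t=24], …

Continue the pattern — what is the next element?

U — differences are 1, 2, 3, … (increasing by 1 each time): 7, 8, 10, 13, 17 → 22.
For the v, alternating steps +2, −5, +2, −5, …: 38, 40, 35, 37, 32 → 34.
W: runs backward through the weekdays Mon→Sun; Thu, Wed, Tue, Mon, Sun → Sat.
T — each term is the sum of the two before it: 3, 6, 9, 15, 24 → 39.
Combining the parts gives [u=22; v=34; w=Sat; t=39].

[u=22; v=34; w=Sat; t=39]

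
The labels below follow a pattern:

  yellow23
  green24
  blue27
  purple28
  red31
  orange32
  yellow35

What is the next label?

Colour: repeats yellow → green → blue → purple → red → orange, so yellow, green, blue, purple, red, orange, yellow → green.
For the second component, alternating steps +1, +3, +1, +3, …: 23, 24, 27, 28, 31, 32, 35 → 36.
So the next label is green36.

green36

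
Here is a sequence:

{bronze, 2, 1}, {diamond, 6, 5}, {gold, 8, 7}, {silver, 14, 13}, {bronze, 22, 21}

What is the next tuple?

Rank: repeats bronze → diamond → gold → silver, so bronze, diamond, gold, silver, bronze → diamond.
Second part — each term is the sum of the two before it: 2, 6, 8, 14, 22 → 36.
Third part — always 1 less than the second part: 1, 5, 7, 13, 21 → 35.
Putting it together: {diamond, 36, 35}.

{diamond, 36, 35}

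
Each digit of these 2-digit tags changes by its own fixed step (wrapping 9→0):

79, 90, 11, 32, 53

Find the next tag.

74

First digit: 7, 9, 1, 3, 5 → 7 (+2 each step, mod 10).
Second digit: 9, 0, 1, 2, 3 → 4 (+1 each step, mod 10).
Combining the parts gives 74.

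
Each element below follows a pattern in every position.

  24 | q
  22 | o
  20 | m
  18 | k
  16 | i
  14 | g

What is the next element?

First entry: −2 each step; 24, 22, 20, 18, 16, 14 → 12.
Letter: letters move back 2 places in the alphabet, so q, o, m, k, i, g → e.
Combining the parts gives 12 | e.

12 | e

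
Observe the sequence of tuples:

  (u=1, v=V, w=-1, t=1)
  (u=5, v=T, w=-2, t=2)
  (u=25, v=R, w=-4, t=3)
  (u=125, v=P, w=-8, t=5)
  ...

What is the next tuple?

For the u, ×5 each step: 1, 5, 25, 125 → 625.
V goes V, T, R, P → N (letters move back 2 places in the alphabet).
W — ×2 each step: -1, -2, -4, -8 → -16.
T: 1, 2, 3, 5 → 8 (each term is the sum of the two before it).
So the next tuple is (u=625, v=N, w=-16, t=8).

(u=625, v=N, w=-16, t=8)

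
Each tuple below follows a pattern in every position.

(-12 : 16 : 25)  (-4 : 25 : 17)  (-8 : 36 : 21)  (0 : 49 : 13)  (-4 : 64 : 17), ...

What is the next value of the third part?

9

First part: alternating steps +8, −4, +8, −4, …, so -12, -4, -8, 0, -4 → 4.
For the third part, together with the first part always sums to 13: 25, 17, 21, 13, 17 → 9.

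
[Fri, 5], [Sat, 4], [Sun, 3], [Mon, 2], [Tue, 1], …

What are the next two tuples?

[Wed, 0], [Thu, -1]

Day: runs through the weekdays Mon→Sun, so Fri, Sat, Sun, Mon, Tue → Wed → Thu.
Second part goes 5, 4, 3, 2, 1 → 0 → -1 (−1 each step).
Putting the parts together: [Wed, 0] and then [Thu, -1].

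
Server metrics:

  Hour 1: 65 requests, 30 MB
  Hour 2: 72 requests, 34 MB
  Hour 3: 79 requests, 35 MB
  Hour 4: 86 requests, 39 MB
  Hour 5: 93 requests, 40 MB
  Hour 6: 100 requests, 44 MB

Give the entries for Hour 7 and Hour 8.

Requests: +7 each step, so 65, 72, 79, 86, 93, 100 → 107 → 114.
MB: alternating steps +4, +1, +4, +1, …, so 30, 34, 35, 39, 40, 44 → 45 → 49.
So the next two lines are 107 requests, 45 MB and 114 requests, 49 MB.

107 requests, 45 MB; 114 requests, 49 MB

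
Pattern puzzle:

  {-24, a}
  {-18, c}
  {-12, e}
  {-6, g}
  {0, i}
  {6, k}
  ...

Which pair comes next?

First entry: +6 each step, so -24, -18, -12, -6, 0, 6 → 12.
Letter: letters move forward 2 places in the alphabet; a, c, e, g, i, k → m.
Combining the parts gives {12, m}.

{12, m}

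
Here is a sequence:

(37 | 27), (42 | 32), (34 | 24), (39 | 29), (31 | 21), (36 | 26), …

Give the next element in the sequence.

(28 | 18)

First slot goes 37, 42, 34, 39, 31, 36 → 28 (alternating steps +5, −8, +5, −8, …).
Second slot: always 10 less than the first slot, so 27, 32, 24, 29, 21, 26 → 18.
So the next element is (28 | 18).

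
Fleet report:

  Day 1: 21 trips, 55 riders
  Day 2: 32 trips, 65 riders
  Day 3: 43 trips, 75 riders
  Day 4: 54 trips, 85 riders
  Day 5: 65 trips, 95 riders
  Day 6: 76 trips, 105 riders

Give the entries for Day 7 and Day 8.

87 trips, 115 riders; 98 trips, 125 riders

Trips: +11 each step; 21, 32, 43, 54, 65, 76 → 87 → 98.
Riders: 55, 65, 75, 85, 95, 105 → 115 → 125 (+10 each step).
So the next two records are 87 trips, 115 riders and 98 trips, 125 riders.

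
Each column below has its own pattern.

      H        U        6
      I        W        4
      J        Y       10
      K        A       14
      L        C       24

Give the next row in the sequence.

For the first letter, letters move forward 1 place in the alphabet: H, I, J, K, L → M.
Second letter goes U, W, Y, A, C → E (letters move forward 2 places in the alphabet, wrapping Z→A).
Third component — each term is the sum of the two before it: 6, 4, 10, 14, 24 → 38.
Putting it together: M  E  38.

M  E  38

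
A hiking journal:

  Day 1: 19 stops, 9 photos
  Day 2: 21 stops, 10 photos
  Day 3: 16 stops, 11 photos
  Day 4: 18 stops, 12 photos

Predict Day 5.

13 stops, 13 photos

Stops — alternating steps +2, −5, +2, −5, …: 19, 21, 16, 18 → 13.
Photos: 9, 10, 11, 12 → 13 (+1 each step).
So the next record is 13 stops, 13 photos.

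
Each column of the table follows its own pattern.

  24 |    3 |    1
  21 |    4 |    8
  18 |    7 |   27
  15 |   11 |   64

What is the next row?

For the first component, −3 each step: 24, 21, 18, 15 → 12.
Second component: each term is the sum of the two before it, so 3, 4, 7, 11 → 18.
Third component: 1, 8, 27, 64 → 125 (perfect cubes: 1³, 2³, 3³, …).
Combining the parts gives 12  18  125.

12  18  125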